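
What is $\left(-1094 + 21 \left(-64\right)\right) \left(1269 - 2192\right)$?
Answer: $2250274$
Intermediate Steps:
$\left(-1094 + 21 \left(-64\right)\right) \left(1269 - 2192\right) = \left(-1094 - 1344\right) \left(-923\right) = \left(-2438\right) \left(-923\right) = 2250274$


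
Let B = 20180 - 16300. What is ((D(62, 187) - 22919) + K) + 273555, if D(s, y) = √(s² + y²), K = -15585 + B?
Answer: 238931 + √38813 ≈ 2.3913e+5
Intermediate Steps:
B = 3880
K = -11705 (K = -15585 + 3880 = -11705)
((D(62, 187) - 22919) + K) + 273555 = ((√(62² + 187²) - 22919) - 11705) + 273555 = ((√(3844 + 34969) - 22919) - 11705) + 273555 = ((√38813 - 22919) - 11705) + 273555 = ((-22919 + √38813) - 11705) + 273555 = (-34624 + √38813) + 273555 = 238931 + √38813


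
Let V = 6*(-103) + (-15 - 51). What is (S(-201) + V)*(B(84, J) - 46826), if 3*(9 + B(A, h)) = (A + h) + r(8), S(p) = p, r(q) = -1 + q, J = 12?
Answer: 41418590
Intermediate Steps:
V = -684 (V = -618 - 66 = -684)
B(A, h) = -20/3 + A/3 + h/3 (B(A, h) = -9 + ((A + h) + (-1 + 8))/3 = -9 + ((A + h) + 7)/3 = -9 + (7 + A + h)/3 = -9 + (7/3 + A/3 + h/3) = -20/3 + A/3 + h/3)
(S(-201) + V)*(B(84, J) - 46826) = (-201 - 684)*((-20/3 + (⅓)*84 + (⅓)*12) - 46826) = -885*((-20/3 + 28 + 4) - 46826) = -885*(76/3 - 46826) = -885*(-140402/3) = 41418590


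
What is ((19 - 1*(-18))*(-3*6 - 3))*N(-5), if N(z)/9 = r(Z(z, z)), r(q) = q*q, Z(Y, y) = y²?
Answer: -4370625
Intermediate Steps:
r(q) = q²
N(z) = 9*z⁴ (N(z) = 9*(z²)² = 9*z⁴)
((19 - 1*(-18))*(-3*6 - 3))*N(-5) = ((19 - 1*(-18))*(-3*6 - 3))*(9*(-5)⁴) = ((19 + 18)*(-18 - 3))*(9*625) = (37*(-21))*5625 = -777*5625 = -4370625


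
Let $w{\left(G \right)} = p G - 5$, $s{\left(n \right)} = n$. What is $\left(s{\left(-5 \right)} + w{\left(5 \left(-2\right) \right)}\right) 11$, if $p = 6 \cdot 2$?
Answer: $-1430$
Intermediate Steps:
$p = 12$
$w{\left(G \right)} = -5 + 12 G$ ($w{\left(G \right)} = 12 G - 5 = -5 + 12 G$)
$\left(s{\left(-5 \right)} + w{\left(5 \left(-2\right) \right)}\right) 11 = \left(-5 + \left(-5 + 12 \cdot 5 \left(-2\right)\right)\right) 11 = \left(-5 + \left(-5 + 12 \left(-10\right)\right)\right) 11 = \left(-5 - 125\right) 11 = \left(-130\right) 11 = -1430$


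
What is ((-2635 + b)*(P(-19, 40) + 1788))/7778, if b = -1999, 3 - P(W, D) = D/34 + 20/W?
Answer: -1340275601/1256147 ≈ -1067.0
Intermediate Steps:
P(W, D) = 3 - 20/W - D/34 (P(W, D) = 3 - (D/34 + 20/W) = 3 - (20/W + D/34) = 3 + (-20/W - D/34) = 3 - 20/W - D/34)
((-2635 + b)*(P(-19, 40) + 1788))/7778 = ((-2635 - 1999)*((3 - 20/(-19) - 1/34*40) + 1788))/7778 = -4634*((3 - 20*(-1/19) - 20/17) + 1788)*(1/7778) = -4634*((3 + 20/19 - 20/17) + 1788)*(1/7778) = -4634*(929/323 + 1788)*(1/7778) = -4634*578453/323*(1/7778) = -2680551202/323*1/7778 = -1340275601/1256147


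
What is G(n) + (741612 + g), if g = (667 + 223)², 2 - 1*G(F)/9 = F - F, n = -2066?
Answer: 1533730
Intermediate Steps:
G(F) = 18 (G(F) = 18 - 9*(F - F) = 18 - 9*0 = 18 + 0 = 18)
g = 792100 (g = 890² = 792100)
G(n) + (741612 + g) = 18 + (741612 + 792100) = 18 + 1533712 = 1533730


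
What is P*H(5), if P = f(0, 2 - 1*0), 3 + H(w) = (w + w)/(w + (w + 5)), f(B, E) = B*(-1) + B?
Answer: 0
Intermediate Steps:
f(B, E) = 0 (f(B, E) = -B + B = 0)
H(w) = -3 + 2*w/(5 + 2*w) (H(w) = -3 + (w + w)/(w + (w + 5)) = -3 + (2*w)/(w + (5 + w)) = -3 + (2*w)/(5 + 2*w) = -3 + 2*w/(5 + 2*w))
P = 0
P*H(5) = 0*((-15 - 4*5)/(5 + 2*5)) = 0*((-15 - 20)/(5 + 10)) = 0*(-35/15) = 0*((1/15)*(-35)) = 0*(-7/3) = 0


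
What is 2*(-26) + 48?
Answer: -4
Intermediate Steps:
2*(-26) + 48 = -52 + 48 = -4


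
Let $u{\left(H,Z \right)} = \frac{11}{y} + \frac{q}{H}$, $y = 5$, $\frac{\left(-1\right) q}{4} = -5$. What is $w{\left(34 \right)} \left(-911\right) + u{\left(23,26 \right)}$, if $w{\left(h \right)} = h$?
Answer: $- \frac{3561657}{115} \approx -30971.0$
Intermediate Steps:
$q = 20$ ($q = \left(-4\right) \left(-5\right) = 20$)
$u{\left(H,Z \right)} = \frac{11}{5} + \frac{20}{H}$
$w{\left(34 \right)} \left(-911\right) + u{\left(23,26 \right)} = 34 \left(-911\right) + \left(\frac{11}{5} + \frac{20}{23}\right) = -30974 + \left(\frac{11}{5} + 20 \cdot \frac{1}{23}\right) = -30974 + \left(\frac{11}{5} + \frac{20}{23}\right) = -30974 + \frac{353}{115} = - \frac{3561657}{115}$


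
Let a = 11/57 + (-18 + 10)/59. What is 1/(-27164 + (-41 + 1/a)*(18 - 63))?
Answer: -193/5037902 ≈ -3.8310e-5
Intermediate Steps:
a = 193/3363 (a = 11*(1/57) - 8*1/59 = 11/57 - 8/59 = 193/3363 ≈ 0.057389)
1/(-27164 + (-41 + 1/a)*(18 - 63)) = 1/(-27164 + (-41 + 1/(193/3363))*(18 - 63)) = 1/(-27164 + (-41 + 3363/193)*(-45)) = 1/(-27164 - 4550/193*(-45)) = 1/(-27164 + 204750/193) = 1/(-5037902/193) = -193/5037902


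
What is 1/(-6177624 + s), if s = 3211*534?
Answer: -1/4462950 ≈ -2.2407e-7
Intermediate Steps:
s = 1714674
1/(-6177624 + s) = 1/(-6177624 + 1714674) = 1/(-4462950) = -1/4462950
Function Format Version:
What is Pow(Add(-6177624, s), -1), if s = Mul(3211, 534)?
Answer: Rational(-1, 4462950) ≈ -2.2407e-7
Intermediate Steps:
s = 1714674
Pow(Add(-6177624, s), -1) = Pow(Add(-6177624, 1714674), -1) = Pow(-4462950, -1) = Rational(-1, 4462950)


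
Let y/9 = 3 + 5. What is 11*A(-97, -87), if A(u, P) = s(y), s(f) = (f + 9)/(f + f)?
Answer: 99/16 ≈ 6.1875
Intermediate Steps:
y = 72 (y = 9*(3 + 5) = 9*8 = 72)
s(f) = (9 + f)/(2*f) (s(f) = (9 + f)/((2*f)) = (9 + f)*(1/(2*f)) = (9 + f)/(2*f))
A(u, P) = 9/16 (A(u, P) = (½)*(9 + 72)/72 = (½)*(1/72)*81 = 9/16)
11*A(-97, -87) = 11*(9/16) = 99/16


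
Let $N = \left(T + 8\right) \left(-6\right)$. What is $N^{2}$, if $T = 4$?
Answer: $5184$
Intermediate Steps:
$N = -72$ ($N = \left(4 + 8\right) \left(-6\right) = 12 \left(-6\right) = -72$)
$N^{2} = \left(-72\right)^{2} = 5184$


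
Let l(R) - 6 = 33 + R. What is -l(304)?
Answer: -343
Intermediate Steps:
l(R) = 39 + R (l(R) = 6 + (33 + R) = 39 + R)
-l(304) = -(39 + 304) = -1*343 = -343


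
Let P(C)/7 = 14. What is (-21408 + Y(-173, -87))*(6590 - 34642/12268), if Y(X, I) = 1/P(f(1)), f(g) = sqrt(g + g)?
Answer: -84770553524437/601132 ≈ -1.4102e+8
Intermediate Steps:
f(g) = sqrt(2)*sqrt(g) (f(g) = sqrt(2*g) = sqrt(2)*sqrt(g))
P(C) = 98 (P(C) = 7*14 = 98)
Y(X, I) = 1/98
(-21408 + Y(-173, -87))*(6590 - 34642/12268) = (-21408 + 1/98)*(6590 - 34642/12268) = -2097983*(6590 - 34642*1/12268)/98 = -2097983*(6590 - 17321/6134)/98 = -2097983/98*40405739/6134 = -84770553524437/601132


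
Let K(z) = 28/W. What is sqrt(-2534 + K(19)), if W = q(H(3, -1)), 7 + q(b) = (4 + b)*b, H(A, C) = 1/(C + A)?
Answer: 3*I*sqrt(101878)/19 ≈ 50.397*I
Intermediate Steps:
H(A, C) = 1/(A + C)
q(b) = -7 + b*(4 + b) (q(b) = -7 + (4 + b)*b = -7 + b*(4 + b))
W = -19/4 (W = -7 + (1/(3 - 1))**2 + 4/(3 - 1) = -7 + (1/2)**2 + 4/2 = -7 + (1/2)**2 + 4*(1/2) = -7 + 1/4 + 2 = -19/4 ≈ -4.7500)
K(z) = -112/19 (K(z) = 28/(-19/4) = 28*(-4/19) = -112/19)
sqrt(-2534 + K(19)) = sqrt(-2534 - 112/19) = sqrt(-48258/19) = 3*I*sqrt(101878)/19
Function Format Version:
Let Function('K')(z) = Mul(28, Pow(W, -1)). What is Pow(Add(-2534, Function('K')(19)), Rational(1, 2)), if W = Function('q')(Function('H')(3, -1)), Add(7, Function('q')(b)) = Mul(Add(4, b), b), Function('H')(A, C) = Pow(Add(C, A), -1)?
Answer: Mul(Rational(3, 19), I, Pow(101878, Rational(1, 2))) ≈ Mul(50.397, I)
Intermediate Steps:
Function('H')(A, C) = Pow(Add(A, C), -1)
Function('q')(b) = Add(-7, Mul(b, Add(4, b))) (Function('q')(b) = Add(-7, Mul(Add(4, b), b)) = Add(-7, Mul(b, Add(4, b))))
W = Rational(-19, 4) (W = Add(-7, Pow(Pow(Add(3, -1), -1), 2), Mul(4, Pow(Add(3, -1), -1))) = Add(-7, Pow(Pow(2, -1), 2), Mul(4, Pow(2, -1))) = Add(-7, Pow(Rational(1, 2), 2), Mul(4, Rational(1, 2))) = Add(-7, Rational(1, 4), 2) = Rational(-19, 4) ≈ -4.7500)
Function('K')(z) = Rational(-112, 19) (Function('K')(z) = Mul(28, Pow(Rational(-19, 4), -1)) = Mul(28, Rational(-4, 19)) = Rational(-112, 19))
Pow(Add(-2534, Function('K')(19)), Rational(1, 2)) = Pow(Add(-2534, Rational(-112, 19)), Rational(1, 2)) = Pow(Rational(-48258, 19), Rational(1, 2)) = Mul(Rational(3, 19), I, Pow(101878, Rational(1, 2)))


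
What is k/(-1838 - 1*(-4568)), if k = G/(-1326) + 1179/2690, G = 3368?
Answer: -535469/695553300 ≈ -0.00076985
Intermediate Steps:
k = -3748283/1783470 (k = 3368/(-1326) + 1179/2690 = 3368*(-1/1326) + 1179*(1/2690) = -1684/663 + 1179/2690 = -3748283/1783470 ≈ -2.1017)
k/(-1838 - 1*(-4568)) = -3748283/(1783470*(-1838 - 1*(-4568))) = -3748283/(1783470*(-1838 + 4568)) = -3748283/1783470/2730 = -3748283/1783470*1/2730 = -535469/695553300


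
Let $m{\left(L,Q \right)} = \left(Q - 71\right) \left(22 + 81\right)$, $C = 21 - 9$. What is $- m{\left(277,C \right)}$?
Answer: $6077$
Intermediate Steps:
$C = 12$ ($C = 21 - 9 = 12$)
$m{\left(L,Q \right)} = -7313 + 103 Q$ ($m{\left(L,Q \right)} = \left(-71 + Q\right) 103 = -7313 + 103 Q$)
$- m{\left(277,C \right)} = - (-7313 + 103 \cdot 12) = - (-7313 + 1236) = \left(-1\right) \left(-6077\right) = 6077$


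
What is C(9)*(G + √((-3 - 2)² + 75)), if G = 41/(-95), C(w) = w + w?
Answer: 16362/95 ≈ 172.23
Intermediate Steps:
C(w) = 2*w
G = -41/95 (G = 41*(-1/95) = -41/95 ≈ -0.43158)
C(9)*(G + √((-3 - 2)² + 75)) = (2*9)*(-41/95 + √((-3 - 2)² + 75)) = 18*(-41/95 + √((-5)² + 75)) = 18*(-41/95 + √(25 + 75)) = 18*(-41/95 + √100) = 18*(-41/95 + 10) = 18*(909/95) = 16362/95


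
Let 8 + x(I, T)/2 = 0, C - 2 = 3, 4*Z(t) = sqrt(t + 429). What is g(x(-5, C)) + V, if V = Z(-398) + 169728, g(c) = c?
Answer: 169712 + sqrt(31)/4 ≈ 1.6971e+5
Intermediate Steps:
Z(t) = sqrt(429 + t)/4 (Z(t) = sqrt(t + 429)/4 = sqrt(429 + t)/4)
C = 5 (C = 2 + 3 = 5)
x(I, T) = -16 (x(I, T) = -16 + 2*0 = -16 + 0 = -16)
V = 169728 + sqrt(31)/4 (V = sqrt(429 - 398)/4 + 169728 = sqrt(31)/4 + 169728 = 169728 + sqrt(31)/4 ≈ 1.6973e+5)
g(x(-5, C)) + V = -16 + (169728 + sqrt(31)/4) = 169712 + sqrt(31)/4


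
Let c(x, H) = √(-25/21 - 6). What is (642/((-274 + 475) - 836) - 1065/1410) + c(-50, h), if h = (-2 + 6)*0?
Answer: -105433/59690 + I*√3171/21 ≈ -1.7663 + 2.6815*I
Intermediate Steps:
h = 0 (h = 4*0 = 0)
c(x, H) = I*√3171/21 (c(x, H) = √(-25*1/21 - 6) = √(-25/21 - 6) = √(-151/21) = I*√3171/21)
(642/((-274 + 475) - 836) - 1065/1410) + c(-50, h) = (642/((-274 + 475) - 836) - 1065/1410) + I*√3171/21 = (642/(201 - 836) - 1065*1/1410) + I*√3171/21 = (642/(-635) - 71/94) + I*√3171/21 = (642*(-1/635) - 71/94) + I*√3171/21 = (-642/635 - 71/94) + I*√3171/21 = -105433/59690 + I*√3171/21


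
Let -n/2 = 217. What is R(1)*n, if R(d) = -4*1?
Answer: 1736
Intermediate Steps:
R(d) = -4
n = -434 (n = -2*217 = -434)
R(1)*n = -4*(-434) = 1736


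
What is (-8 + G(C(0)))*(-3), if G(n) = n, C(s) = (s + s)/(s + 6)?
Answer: 24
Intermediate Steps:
C(s) = 2*s/(6 + s) (C(s) = (2*s)/(6 + s) = 2*s/(6 + s))
(-8 + G(C(0)))*(-3) = (-8 + 2*0/(6 + 0))*(-3) = (-8 + 2*0/6)*(-3) = (-8 + 2*0*(⅙))*(-3) = (-8 + 0)*(-3) = -8*(-3) = 24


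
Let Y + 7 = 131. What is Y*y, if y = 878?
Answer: 108872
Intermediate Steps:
Y = 124 (Y = -7 + 131 = 124)
Y*y = 124*878 = 108872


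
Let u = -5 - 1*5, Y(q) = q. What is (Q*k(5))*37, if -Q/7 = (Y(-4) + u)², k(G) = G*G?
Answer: -1269100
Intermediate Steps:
k(G) = G²
u = -10 (u = -5 - 5 = -10)
Q = -1372 (Q = -7*(-4 - 10)² = -7*(-14)² = -7*196 = -1372)
(Q*k(5))*37 = -1372*5²*37 = -1372*25*37 = -34300*37 = -1269100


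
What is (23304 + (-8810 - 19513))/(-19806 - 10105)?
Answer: 717/4273 ≈ 0.16780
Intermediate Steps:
(23304 + (-8810 - 19513))/(-19806 - 10105) = (23304 - 28323)/(-29911) = -5019*(-1/29911) = 717/4273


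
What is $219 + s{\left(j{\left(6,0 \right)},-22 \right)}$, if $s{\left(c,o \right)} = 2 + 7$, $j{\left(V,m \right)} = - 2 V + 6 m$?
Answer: $228$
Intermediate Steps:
$s{\left(c,o \right)} = 9$
$219 + s{\left(j{\left(6,0 \right)},-22 \right)} = 219 + 9 = 228$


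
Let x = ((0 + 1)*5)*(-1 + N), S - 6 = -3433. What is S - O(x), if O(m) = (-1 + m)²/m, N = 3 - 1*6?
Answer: -68099/20 ≈ -3404.9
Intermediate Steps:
N = -3 (N = 3 - 6 = -3)
S = -3427 (S = 6 - 3433 = -3427)
x = -20 (x = ((0 + 1)*5)*(-1 - 3) = (1*5)*(-4) = 5*(-4) = -20)
O(m) = (-1 + m)²/m
S - O(x) = -3427 - (-1 - 20)²/(-20) = -3427 - (-1)*(-21)²/20 = -3427 - (-1)*441/20 = -3427 - 1*(-441/20) = -3427 + 441/20 = -68099/20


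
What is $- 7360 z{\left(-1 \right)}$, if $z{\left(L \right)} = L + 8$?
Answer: $-51520$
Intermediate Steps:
$z{\left(L \right)} = 8 + L$
$- 7360 z{\left(-1 \right)} = - 7360 \left(8 - 1\right) = \left(-7360\right) 7 = -51520$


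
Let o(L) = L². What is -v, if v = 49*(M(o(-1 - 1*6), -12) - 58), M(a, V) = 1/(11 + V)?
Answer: 2891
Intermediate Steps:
v = -2891 (v = 49*(1/(11 - 12) - 58) = 49*(1/(-1) - 58) = 49*(-1 - 58) = 49*(-59) = -2891)
-v = -1*(-2891) = 2891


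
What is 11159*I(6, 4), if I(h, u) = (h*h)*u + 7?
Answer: 1685009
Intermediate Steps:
I(h, u) = 7 + u*h² (I(h, u) = h²*u + 7 = u*h² + 7 = 7 + u*h²)
11159*I(6, 4) = 11159*(7 + 4*6²) = 11159*(7 + 4*36) = 11159*(7 + 144) = 11159*151 = 1685009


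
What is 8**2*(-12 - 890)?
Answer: -57728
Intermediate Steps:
8**2*(-12 - 890) = 64*(-902) = -57728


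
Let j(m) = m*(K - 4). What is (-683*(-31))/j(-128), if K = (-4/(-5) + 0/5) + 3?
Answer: 105865/128 ≈ 827.07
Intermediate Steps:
K = 19/5 (K = (-4*(-1/5) + 0*(1/5)) + 3 = (4/5 + 0) + 3 = 4/5 + 3 = 19/5 ≈ 3.8000)
j(m) = -m/5 (j(m) = m*(19/5 - 4) = m*(-1/5) = -m/5)
(-683*(-31))/j(-128) = (-683*(-31))/((-1/5*(-128))) = 21173/(128/5) = 21173*(5/128) = 105865/128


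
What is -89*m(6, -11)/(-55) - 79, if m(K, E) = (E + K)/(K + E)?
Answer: -4256/55 ≈ -77.382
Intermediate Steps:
m(K, E) = 1 (m(K, E) = (E + K)/(E + K) = 1)
-89*m(6, -11)/(-55) - 79 = -89/(-55) - 79 = -89*(-1)/55 - 79 = -89*(-1/55) - 79 = 89/55 - 79 = -4256/55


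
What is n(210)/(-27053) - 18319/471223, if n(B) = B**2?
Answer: -21276518207/12747995819 ≈ -1.6690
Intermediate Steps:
n(210)/(-27053) - 18319/471223 = 210**2/(-27053) - 18319/471223 = 44100*(-1/27053) - 18319*1/471223 = -44100/27053 - 18319/471223 = -21276518207/12747995819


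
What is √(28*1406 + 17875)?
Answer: √57243 ≈ 239.26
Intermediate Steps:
√(28*1406 + 17875) = √(39368 + 17875) = √57243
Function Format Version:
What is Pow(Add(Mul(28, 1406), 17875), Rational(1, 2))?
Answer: Pow(57243, Rational(1, 2)) ≈ 239.26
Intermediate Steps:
Pow(Add(Mul(28, 1406), 17875), Rational(1, 2)) = Pow(Add(39368, 17875), Rational(1, 2)) = Pow(57243, Rational(1, 2))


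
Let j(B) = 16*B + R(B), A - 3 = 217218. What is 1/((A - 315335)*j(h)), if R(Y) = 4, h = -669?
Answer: 1/1049819800 ≈ 9.5254e-10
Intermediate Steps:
A = 217221 (A = 3 + 217218 = 217221)
j(B) = 4 + 16*B (j(B) = 16*B + 4 = 4 + 16*B)
1/((A - 315335)*j(h)) = 1/((217221 - 315335)*(4 + 16*(-669))) = 1/((-98114)*(4 - 10704)) = -1/98114/(-10700) = -1/98114*(-1/10700) = 1/1049819800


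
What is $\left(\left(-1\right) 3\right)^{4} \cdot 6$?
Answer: $486$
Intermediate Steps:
$\left(\left(-1\right) 3\right)^{4} \cdot 6 = \left(-3\right)^{4} \cdot 6 = 81 \cdot 6 = 486$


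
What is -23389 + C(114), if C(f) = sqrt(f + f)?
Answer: -23389 + 2*sqrt(57) ≈ -23374.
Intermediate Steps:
C(f) = sqrt(2)*sqrt(f) (C(f) = sqrt(2*f) = sqrt(2)*sqrt(f))
-23389 + C(114) = -23389 + sqrt(2)*sqrt(114) = -23389 + 2*sqrt(57)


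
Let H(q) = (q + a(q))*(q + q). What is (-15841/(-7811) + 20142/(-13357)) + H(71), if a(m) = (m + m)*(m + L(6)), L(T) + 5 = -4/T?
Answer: 5691630035435/4287597 ≈ 1.3275e+6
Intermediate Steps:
L(T) = -5 - 4/T
a(m) = 2*m*(-17/3 + m) (a(m) = (m + m)*(m + (-5 - 4/6)) = (2*m)*(m + (-5 - 4*⅙)) = (2*m)*(m + (-5 - ⅔)) = (2*m)*(m - 17/3) = (2*m)*(-17/3 + m) = 2*m*(-17/3 + m))
H(q) = 2*q*(q + 2*q*(-17 + 3*q)/3) (H(q) = (q + 2*q*(-17 + 3*q)/3)*(q + q) = (q + 2*q*(-17 + 3*q)/3)*(2*q) = 2*q*(q + 2*q*(-17 + 3*q)/3))
(-15841/(-7811) + 20142/(-13357)) + H(71) = (-15841/(-7811) + 20142/(-13357)) + 71²*(-62/3 + 4*71) = (-15841*(-1/7811) + 20142*(-1/13357)) + 5041*(-62/3 + 284) = (217/107 - 20142/13357) + 5041*(790/3) = 743275/1429199 + 3982390/3 = 5691630035435/4287597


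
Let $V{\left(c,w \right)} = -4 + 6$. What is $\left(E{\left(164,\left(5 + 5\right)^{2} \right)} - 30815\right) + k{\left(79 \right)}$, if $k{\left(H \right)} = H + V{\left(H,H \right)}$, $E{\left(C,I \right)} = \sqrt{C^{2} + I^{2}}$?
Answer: $-30734 + 4 \sqrt{2306} \approx -30542.0$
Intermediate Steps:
$V{\left(c,w \right)} = 2$
$k{\left(H \right)} = 2 + H$ ($k{\left(H \right)} = H + 2 = 2 + H$)
$\left(E{\left(164,\left(5 + 5\right)^{2} \right)} - 30815\right) + k{\left(79 \right)} = \left(\sqrt{164^{2} + \left(\left(5 + 5\right)^{2}\right)^{2}} - 30815\right) + \left(2 + 79\right) = \left(\sqrt{26896 + \left(10^{2}\right)^{2}} - 30815\right) + 81 = \left(\sqrt{26896 + 100^{2}} - 30815\right) + 81 = \left(\sqrt{26896 + 10000} - 30815\right) + 81 = \left(\sqrt{36896} - 30815\right) + 81 = \left(4 \sqrt{2306} - 30815\right) + 81 = \left(-30815 + 4 \sqrt{2306}\right) + 81 = -30734 + 4 \sqrt{2306}$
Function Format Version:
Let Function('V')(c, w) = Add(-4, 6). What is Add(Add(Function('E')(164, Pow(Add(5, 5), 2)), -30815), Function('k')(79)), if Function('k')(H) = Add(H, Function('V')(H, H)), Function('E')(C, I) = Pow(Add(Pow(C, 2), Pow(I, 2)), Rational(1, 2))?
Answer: Add(-30734, Mul(4, Pow(2306, Rational(1, 2)))) ≈ -30542.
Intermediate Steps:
Function('V')(c, w) = 2
Function('k')(H) = Add(2, H) (Function('k')(H) = Add(H, 2) = Add(2, H))
Add(Add(Function('E')(164, Pow(Add(5, 5), 2)), -30815), Function('k')(79)) = Add(Add(Pow(Add(Pow(164, 2), Pow(Pow(Add(5, 5), 2), 2)), Rational(1, 2)), -30815), Add(2, 79)) = Add(Add(Pow(Add(26896, Pow(Pow(10, 2), 2)), Rational(1, 2)), -30815), 81) = Add(Add(Pow(Add(26896, Pow(100, 2)), Rational(1, 2)), -30815), 81) = Add(Add(Pow(Add(26896, 10000), Rational(1, 2)), -30815), 81) = Add(Add(Pow(36896, Rational(1, 2)), -30815), 81) = Add(Add(Mul(4, Pow(2306, Rational(1, 2))), -30815), 81) = Add(Add(-30815, Mul(4, Pow(2306, Rational(1, 2)))), 81) = Add(-30734, Mul(4, Pow(2306, Rational(1, 2))))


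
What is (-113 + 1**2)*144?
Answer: -16128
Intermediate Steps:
(-113 + 1**2)*144 = (-113 + 1)*144 = -112*144 = -16128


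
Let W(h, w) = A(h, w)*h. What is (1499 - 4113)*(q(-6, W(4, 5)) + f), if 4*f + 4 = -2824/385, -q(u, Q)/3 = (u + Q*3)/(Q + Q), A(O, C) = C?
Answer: 13855507/770 ≈ 17994.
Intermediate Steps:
W(h, w) = h*w (W(h, w) = w*h = h*w)
q(u, Q) = -3*(u + 3*Q)/(2*Q) (q(u, Q) = -3*(u + Q*3)/(Q + Q) = -3*(u + 3*Q)/(2*Q))
f = -1091/385 (f = -1 + (-2824/385)/4 = -1 + (-2824*1/385)/4 = -1 + (1/4)*(-2824/385) = -1 - 706/385 = -1091/385 ≈ -2.8338)
(1499 - 4113)*(q(-6, W(4, 5)) + f) = (1499 - 4113)*(3*(-1*(-6) - 12*5)/(2*((4*5))) - 1091/385) = -2614*((3/2)*(6 - 3*20)/20 - 1091/385) = -2614*((3/2)*(1/20)*(6 - 60) - 1091/385) = -2614*((3/2)*(1/20)*(-54) - 1091/385) = -2614*(-81/20 - 1091/385) = -2614*(-10601/1540) = 13855507/770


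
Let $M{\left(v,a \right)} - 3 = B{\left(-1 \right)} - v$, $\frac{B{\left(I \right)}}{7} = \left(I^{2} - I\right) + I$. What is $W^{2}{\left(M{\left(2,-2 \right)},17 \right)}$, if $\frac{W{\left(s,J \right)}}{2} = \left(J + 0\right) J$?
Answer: $334084$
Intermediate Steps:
$B{\left(I \right)} = 7 I^{2}$ ($B{\left(I \right)} = 7 \left(\left(I^{2} - I\right) + I\right) = 7 I^{2}$)
$M{\left(v,a \right)} = 10 - v$ ($M{\left(v,a \right)} = 3 - \left(-7 + v\right) = 10 - v$)
$W{\left(s,J \right)} = 2 J^{2}$ ($W{\left(s,J \right)} = 2 \left(J + 0\right) J = 2 J J = 2 J^{2}$)
$W^{2}{\left(M{\left(2,-2 \right)},17 \right)} = \left(2 \cdot 17^{2}\right)^{2} = \left(2 \cdot 289\right)^{2} = 578^{2} = 334084$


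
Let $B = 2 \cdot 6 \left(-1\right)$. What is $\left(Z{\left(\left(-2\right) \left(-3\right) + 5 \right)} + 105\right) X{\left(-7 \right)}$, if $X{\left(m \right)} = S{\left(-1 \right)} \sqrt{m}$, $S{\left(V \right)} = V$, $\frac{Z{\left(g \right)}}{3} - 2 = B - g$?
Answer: $- 42 i \sqrt{7} \approx - 111.12 i$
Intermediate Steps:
$B = -12$ ($B = 12 \left(-1\right) = -12$)
$Z{\left(g \right)} = -30 - 3 g$ ($Z{\left(g \right)} = 6 + 3 \left(-12 - g\right) = 6 - \left(36 + 3 g\right) = -30 - 3 g$)
$X{\left(m \right)} = - \sqrt{m}$
$\left(Z{\left(\left(-2\right) \left(-3\right) + 5 \right)} + 105\right) X{\left(-7 \right)} = \left(\left(-30 - 3 \left(\left(-2\right) \left(-3\right) + 5\right)\right) + 105\right) \left(- \sqrt{-7}\right) = \left(\left(-30 - 3 \left(6 + 5\right)\right) + 105\right) \left(- i \sqrt{7}\right) = \left(\left(-30 - 33\right) + 105\right) \left(- i \sqrt{7}\right) = \left(-63 + 105\right) \left(- i \sqrt{7}\right) = 42 \left(- i \sqrt{7}\right) = - 42 i \sqrt{7}$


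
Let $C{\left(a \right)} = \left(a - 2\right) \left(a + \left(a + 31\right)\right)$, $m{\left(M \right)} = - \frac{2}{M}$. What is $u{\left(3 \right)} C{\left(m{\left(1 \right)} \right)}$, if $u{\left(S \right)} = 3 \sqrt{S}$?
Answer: $- 324 \sqrt{3} \approx -561.18$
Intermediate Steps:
$C{\left(a \right)} = \left(-2 + a\right) \left(31 + 2 a\right)$ ($C{\left(a \right)} = \left(-2 + a\right) \left(a + \left(31 + a\right)\right) = \left(-2 + a\right) \left(31 + 2 a\right)$)
$u{\left(3 \right)} C{\left(m{\left(1 \right)} \right)} = 3 \sqrt{3} \left(-62 + 2 \left(- \frac{2}{1}\right)^{2} + 27 \left(- \frac{2}{1}\right)\right) = 3 \sqrt{3} \left(-62 + 2 \left(\left(-2\right) 1\right)^{2} + 27 \left(\left(-2\right) 1\right)\right) = 3 \sqrt{3} \left(-62 + 2 \left(-2\right)^{2} + 27 \left(-2\right)\right) = 3 \sqrt{3} \left(-62 + 2 \cdot 4 - 54\right) = 3 \sqrt{3} \left(-62 + 8 - 54\right) = 3 \sqrt{3} \left(-108\right) = - 324 \sqrt{3}$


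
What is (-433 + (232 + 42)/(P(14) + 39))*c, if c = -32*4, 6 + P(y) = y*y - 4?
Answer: 12435328/225 ≈ 55268.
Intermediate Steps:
P(y) = -10 + y² (P(y) = -6 + (y*y - 4) = -6 + (y² - 4) = -6 + (-4 + y²) = -10 + y²)
c = -128
(-433 + (232 + 42)/(P(14) + 39))*c = (-433 + (232 + 42)/((-10 + 14²) + 39))*(-128) = (-433 + 274/((-10 + 196) + 39))*(-128) = (-433 + 274/(186 + 39))*(-128) = (-433 + 274/225)*(-128) = -97151/225*(-128) = 12435328/225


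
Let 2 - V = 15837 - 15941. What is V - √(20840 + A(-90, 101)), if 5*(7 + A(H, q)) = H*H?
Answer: 106 - √22453 ≈ -43.843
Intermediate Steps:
A(H, q) = -7 + H²/5 (A(H, q) = -7 + (H*H)/5 = -7 + H²/5)
V = 106 (V = 2 - (15837 - 15941) = 2 - 1*(-104) = 2 + 104 = 106)
V - √(20840 + A(-90, 101)) = 106 - √(20840 + (-7 + (⅕)*(-90)²)) = 106 - √(20840 + (-7 + (⅕)*8100)) = 106 - √(20840 + (-7 + 1620)) = 106 - √(20840 + 1613) = 106 - √22453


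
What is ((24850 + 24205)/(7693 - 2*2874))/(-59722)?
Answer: -9811/23231858 ≈ -0.00042231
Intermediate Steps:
((24850 + 24205)/(7693 - 2*2874))/(-59722) = (49055/(7693 - 5748))*(-1/59722) = (49055/1945)*(-1/59722) = (49055*(1/1945))*(-1/59722) = (9811/389)*(-1/59722) = -9811/23231858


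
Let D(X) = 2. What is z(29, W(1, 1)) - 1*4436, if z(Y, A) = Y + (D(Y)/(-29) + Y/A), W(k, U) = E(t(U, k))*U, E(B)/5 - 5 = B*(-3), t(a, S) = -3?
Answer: -8945509/2030 ≈ -4406.7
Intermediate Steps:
E(B) = 25 - 15*B (E(B) = 25 + 5*(B*(-3)) = 25 + 5*(-3*B) = 25 - 15*B)
W(k, U) = 70*U (W(k, U) = (25 - 15*(-3))*U = (25 + 45)*U = 70*U)
z(Y, A) = -2/29 + Y + Y/A (z(Y, A) = Y + (2/(-29) + Y/A) = Y + (2*(-1/29) + Y/A) = Y + (-2/29 + Y/A) = -2/29 + Y + Y/A)
z(29, W(1, 1)) - 1*4436 = (-2/29 + 29 + 29/((70*1))) - 1*4436 = (-2/29 + 29 + 29/70) - 4436 = 59571/2030 - 4436 = -8945509/2030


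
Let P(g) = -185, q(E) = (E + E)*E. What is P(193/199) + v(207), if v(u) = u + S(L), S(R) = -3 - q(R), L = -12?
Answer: -269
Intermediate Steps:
q(E) = 2*E² (q(E) = (2*E)*E = 2*E²)
S(R) = -3 - 2*R²
v(u) = -291 + u (v(u) = u + (-3 - 2*(-12)²) = u + (-3 - 2*144) = u + (-3 - 288) = u - 291 = -291 + u)
P(193/199) + v(207) = -185 + (-291 + 207) = -185 - 84 = -269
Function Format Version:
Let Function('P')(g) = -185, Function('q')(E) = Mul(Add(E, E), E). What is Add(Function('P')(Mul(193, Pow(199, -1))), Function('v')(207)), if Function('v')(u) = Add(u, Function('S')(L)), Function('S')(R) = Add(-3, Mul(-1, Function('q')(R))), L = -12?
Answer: -269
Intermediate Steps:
Function('q')(E) = Mul(2, Pow(E, 2)) (Function('q')(E) = Mul(Mul(2, E), E) = Mul(2, Pow(E, 2)))
Function('S')(R) = Add(-3, Mul(-2, Pow(R, 2))) (Function('S')(R) = Add(-3, Mul(-1, Mul(2, Pow(R, 2)))) = Add(-3, Mul(-2, Pow(R, 2))))
Function('v')(u) = Add(-291, u) (Function('v')(u) = Add(u, Add(-3, Mul(-2, Pow(-12, 2)))) = Add(u, Add(-3, Mul(-2, 144))) = Add(u, Add(-3, -288)) = Add(u, -291) = Add(-291, u))
Add(Function('P')(Mul(193, Pow(199, -1))), Function('v')(207)) = Add(-185, Add(-291, 207)) = Add(-185, -84) = -269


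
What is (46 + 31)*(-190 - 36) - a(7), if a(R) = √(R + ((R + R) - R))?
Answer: -17402 - √14 ≈ -17406.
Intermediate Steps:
a(R) = √2*√R (a(R) = √(R + (2*R - R)) = √(R + R) = √(2*R) = √2*√R)
(46 + 31)*(-190 - 36) - a(7) = (46 + 31)*(-190 - 36) - √2*√7 = 77*(-226) - √14 = -17402 - √14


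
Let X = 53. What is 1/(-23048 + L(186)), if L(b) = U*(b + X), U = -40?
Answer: -1/32608 ≈ -3.0667e-5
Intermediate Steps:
L(b) = -2120 - 40*b (L(b) = -40*(b + 53) = -40*(53 + b) = -2120 - 40*b)
1/(-23048 + L(186)) = 1/(-23048 + (-2120 - 40*186)) = 1/(-23048 + (-2120 - 7440)) = 1/(-23048 - 9560) = 1/(-32608) = -1/32608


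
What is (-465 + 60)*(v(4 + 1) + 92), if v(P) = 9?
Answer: -40905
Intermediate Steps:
(-465 + 60)*(v(4 + 1) + 92) = (-465 + 60)*(9 + 92) = -405*101 = -40905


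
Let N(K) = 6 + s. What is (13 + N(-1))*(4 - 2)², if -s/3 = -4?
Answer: 124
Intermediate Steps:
s = 12 (s = -3*(-4) = 12)
N(K) = 18 (N(K) = 6 + 12 = 18)
(13 + N(-1))*(4 - 2)² = (13 + 18)*(4 - 2)² = 31*2² = 31*4 = 124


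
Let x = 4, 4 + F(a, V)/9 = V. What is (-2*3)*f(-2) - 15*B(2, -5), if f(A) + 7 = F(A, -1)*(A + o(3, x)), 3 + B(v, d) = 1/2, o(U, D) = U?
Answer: 699/2 ≈ 349.50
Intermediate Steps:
F(a, V) = -36 + 9*V
B(v, d) = -5/2 (B(v, d) = -3 + 1/2 = -3 + ½ = -5/2)
f(A) = -142 - 45*A (f(A) = -7 + (-36 + 9*(-1))*(A + 3) = -7 + (-36 - 9)*(3 + A) = -7 - 45*(3 + A) = -7 + (-135 - 45*A) = -142 - 45*A)
(-2*3)*f(-2) - 15*B(2, -5) = (-2*3)*(-142 - 45*(-2)) - 15*(-5/2) = -6*(-142 + 90) + 75/2 = -6*(-52) + 75/2 = 312 + 75/2 = 699/2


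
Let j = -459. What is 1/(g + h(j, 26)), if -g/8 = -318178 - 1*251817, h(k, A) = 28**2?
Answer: 1/4560744 ≈ 2.1926e-7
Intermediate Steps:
h(k, A) = 784
g = 4559960 (g = -8*(-318178 - 1*251817) = -8*(-318178 - 251817) = -8*(-569995) = 4559960)
1/(g + h(j, 26)) = 1/(4559960 + 784) = 1/4560744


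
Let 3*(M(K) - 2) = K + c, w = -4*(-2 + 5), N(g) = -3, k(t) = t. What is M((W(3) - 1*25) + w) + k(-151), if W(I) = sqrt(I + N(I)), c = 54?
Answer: -430/3 ≈ -143.33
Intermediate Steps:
W(I) = sqrt(-3 + I) (W(I) = sqrt(I - 3) = sqrt(-3 + I))
w = -12 (w = -4*3 = -12)
M(K) = 20 + K/3 (M(K) = 2 + (K + 54)/3 = 2 + (54 + K)/3 = 2 + (18 + K/3) = 20 + K/3)
M((W(3) - 1*25) + w) + k(-151) = (20 + ((sqrt(-3 + 3) - 1*25) - 12)/3) - 151 = (20 + ((sqrt(0) - 25) - 12)/3) - 151 = (20 + ((0 - 25) - 12)/3) - 151 = (20 + (-25 - 12)/3) - 151 = (20 + (1/3)*(-37)) - 151 = (20 - 37/3) - 151 = 23/3 - 151 = -430/3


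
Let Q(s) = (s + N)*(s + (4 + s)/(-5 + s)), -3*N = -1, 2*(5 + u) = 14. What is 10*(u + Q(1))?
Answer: 50/3 ≈ 16.667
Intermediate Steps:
u = 2 (u = -5 + (1/2)*14 = -5 + 7 = 2)
N = 1/3 (N = -1/3*(-1) = 1/3 ≈ 0.33333)
Q(s) = (1/3 + s)*(s + (4 + s)/(-5 + s)) (Q(s) = (s + 1/3)*(s + (4 + s)/(-5 + s)) = (1/3 + s)*(s + (4 + s)/(-5 + s)))
10*(u + Q(1)) = 10*(2 + (4 - 11*1**2 + 3*1**3 + 8*1)/(3*(-5 + 1))) = 10*(2 + (1/3)*(4 - 11*1 + 3*1 + 8)/(-4)) = 10*(2 + (1/3)*(-1/4)*(4 - 11 + 3 + 8)) = 10*(2 + (1/3)*(-1/4)*4) = 10*(2 - 1/3) = 10*(5/3) = 50/3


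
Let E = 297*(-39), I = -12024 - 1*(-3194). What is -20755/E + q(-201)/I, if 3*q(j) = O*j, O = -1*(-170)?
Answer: 31519702/10227789 ≈ 3.0818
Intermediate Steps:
I = -8830 (I = -12024 + 3194 = -8830)
O = 170
E = -11583
q(j) = 170*j/3 (q(j) = (170*j)/3 = 170*j/3)
-20755/E + q(-201)/I = -20755/(-11583) + ((170/3)*(-201))/(-8830) = -20755*(-1/11583) - 11390*(-1/8830) = 20755/11583 + 1139/883 = 31519702/10227789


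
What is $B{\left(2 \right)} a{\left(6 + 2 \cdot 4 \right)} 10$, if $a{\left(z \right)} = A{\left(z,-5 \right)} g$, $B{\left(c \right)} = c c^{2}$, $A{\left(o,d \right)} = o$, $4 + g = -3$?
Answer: $-7840$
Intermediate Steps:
$g = -7$ ($g = -4 - 3 = -7$)
$B{\left(c \right)} = c^{3}$
$a{\left(z \right)} = - 7 z$ ($a{\left(z \right)} = z \left(-7\right) = - 7 z$)
$B{\left(2 \right)} a{\left(6 + 2 \cdot 4 \right)} 10 = 2^{3} \left(- 7 \left(6 + 2 \cdot 4\right)\right) 10 = 8 \left(- 7 \left(6 + 8\right)\right) 10 = 8 \left(\left(-7\right) 14\right) 10 = 8 \left(-98\right) 10 = \left(-784\right) 10 = -7840$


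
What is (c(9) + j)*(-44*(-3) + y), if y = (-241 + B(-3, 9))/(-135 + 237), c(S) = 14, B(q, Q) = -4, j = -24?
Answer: -66095/51 ≈ -1296.0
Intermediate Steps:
y = -245/102 (y = (-241 - 4)/(-135 + 237) = -245/102 ≈ -2.4020)
(c(9) + j)*(-44*(-3) + y) = (14 - 24)*(-44*(-3) - 245/102) = -10*(132 - 245/102) = -10*13219/102 = -66095/51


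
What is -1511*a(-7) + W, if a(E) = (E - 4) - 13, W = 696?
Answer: 36960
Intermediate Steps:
a(E) = -17 + E (a(E) = (-4 + E) - 13 = -17 + E)
-1511*a(-7) + W = -1511*(-17 - 7) + 696 = -1511*(-24) + 696 = 36264 + 696 = 36960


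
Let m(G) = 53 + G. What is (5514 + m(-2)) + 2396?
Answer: 7961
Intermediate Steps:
(5514 + m(-2)) + 2396 = (5514 + (53 - 2)) + 2396 = (5514 + 51) + 2396 = 5565 + 2396 = 7961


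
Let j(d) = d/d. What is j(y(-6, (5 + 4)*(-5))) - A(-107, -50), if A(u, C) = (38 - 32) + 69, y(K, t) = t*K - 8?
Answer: -74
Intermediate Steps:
y(K, t) = -8 + K*t (y(K, t) = K*t - 8 = -8 + K*t)
j(d) = 1
A(u, C) = 75 (A(u, C) = 6 + 69 = 75)
j(y(-6, (5 + 4)*(-5))) - A(-107, -50) = 1 - 1*75 = 1 - 75 = -74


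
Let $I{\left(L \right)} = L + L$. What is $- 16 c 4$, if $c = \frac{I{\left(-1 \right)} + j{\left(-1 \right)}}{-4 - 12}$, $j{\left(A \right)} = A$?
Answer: $-12$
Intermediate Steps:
$I{\left(L \right)} = 2 L$
$c = \frac{3}{16}$ ($c = \frac{2 \left(-1\right) - 1}{-4 - 12} = \frac{-2 - 1}{-4 - 12} = - \frac{3}{-4 - 12} = - \frac{3}{-16} = \left(-3\right) \left(- \frac{1}{16}\right) = \frac{3}{16} \approx 0.1875$)
$- 16 c 4 = \left(-16\right) \frac{3}{16} \cdot 4 = \left(-3\right) 4 = -12$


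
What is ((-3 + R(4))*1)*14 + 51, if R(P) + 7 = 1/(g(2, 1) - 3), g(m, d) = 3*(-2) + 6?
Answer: -281/3 ≈ -93.667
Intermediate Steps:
g(m, d) = 0 (g(m, d) = -6 + 6 = 0)
R(P) = -22/3 (R(P) = -7 + 1/(0 - 3) = -7 + 1/(-3) = -7 - ⅓ = -22/3)
((-3 + R(4))*1)*14 + 51 = ((-3 - 22/3)*1)*14 + 51 = -31/3*1*14 + 51 = -31/3*14 + 51 = -434/3 + 51 = -281/3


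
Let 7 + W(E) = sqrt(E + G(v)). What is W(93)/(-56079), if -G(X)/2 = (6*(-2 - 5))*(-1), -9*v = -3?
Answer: 4/56079 ≈ 7.1328e-5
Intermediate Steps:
v = 1/3 (v = -1/9*(-3) = 1/3 ≈ 0.33333)
G(X) = -84 (G(X) = -2*6*(-2 - 5)*(-1) = -2*6*(-7)*(-1) = -(-84)*(-1) = -2*42 = -84)
W(E) = -7 + sqrt(-84 + E) (W(E) = -7 + sqrt(E - 84) = -7 + sqrt(-84 + E))
W(93)/(-56079) = (-7 + sqrt(-84 + 93))/(-56079) = (-7 + sqrt(9))*(-1/56079) = (-7 + 3)*(-1/56079) = -4*(-1/56079) = 4/56079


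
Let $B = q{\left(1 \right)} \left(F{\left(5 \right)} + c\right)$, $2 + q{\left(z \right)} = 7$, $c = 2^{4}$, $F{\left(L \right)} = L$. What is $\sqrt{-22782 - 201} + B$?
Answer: $105 + i \sqrt{22983} \approx 105.0 + 151.6 i$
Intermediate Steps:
$c = 16$
$q{\left(z \right)} = 5$ ($q{\left(z \right)} = -2 + 7 = 5$)
$B = 105$ ($B = 5 \left(5 + 16\right) = 5 \cdot 21 = 105$)
$\sqrt{-22782 - 201} + B = \sqrt{-22782 - 201} + 105 = \sqrt{-22983} + 105 = i \sqrt{22983} + 105 = 105 + i \sqrt{22983}$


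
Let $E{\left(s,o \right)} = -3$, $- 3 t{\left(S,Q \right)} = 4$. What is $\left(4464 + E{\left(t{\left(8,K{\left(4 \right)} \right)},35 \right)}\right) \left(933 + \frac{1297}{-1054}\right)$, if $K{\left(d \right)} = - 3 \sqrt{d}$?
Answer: $\frac{4381081185}{1054} \approx 4.1566 \cdot 10^{6}$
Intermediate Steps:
$t{\left(S,Q \right)} = - \frac{4}{3}$ ($t{\left(S,Q \right)} = \left(- \frac{1}{3}\right) 4 = - \frac{4}{3}$)
$\left(4464 + E{\left(t{\left(8,K{\left(4 \right)} \right)},35 \right)}\right) \left(933 + \frac{1297}{-1054}\right) = \left(4464 - 3\right) \left(933 + \frac{1297}{-1054}\right) = 4461 \left(933 + 1297 \left(- \frac{1}{1054}\right)\right) = 4461 \left(933 - \frac{1297}{1054}\right) = 4461 \cdot \frac{982085}{1054} = \frac{4381081185}{1054}$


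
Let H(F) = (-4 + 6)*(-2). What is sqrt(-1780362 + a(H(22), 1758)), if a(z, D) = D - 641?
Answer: I*sqrt(1779245) ≈ 1333.9*I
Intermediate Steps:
H(F) = -4 (H(F) = 2*(-2) = -4)
a(z, D) = -641 + D
sqrt(-1780362 + a(H(22), 1758)) = sqrt(-1780362 + (-641 + 1758)) = sqrt(-1780362 + 1117) = sqrt(-1779245) = I*sqrt(1779245)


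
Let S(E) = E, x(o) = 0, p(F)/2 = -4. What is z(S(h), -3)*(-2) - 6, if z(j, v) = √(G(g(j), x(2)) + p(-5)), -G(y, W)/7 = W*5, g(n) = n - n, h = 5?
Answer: -6 - 4*I*√2 ≈ -6.0 - 5.6569*I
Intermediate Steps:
p(F) = -8 (p(F) = 2*(-4) = -8)
g(n) = 0
G(y, W) = -35*W (G(y, W) = -7*W*5 = -35*W)
z(j, v) = 2*I*√2 (z(j, v) = √(-35*0 - 8) = √(0 - 8) = √(-8) = 2*I*√2)
z(S(h), -3)*(-2) - 6 = (2*I*√2)*(-2) - 6 = -4*I*√2 - 6 = -6 - 4*I*√2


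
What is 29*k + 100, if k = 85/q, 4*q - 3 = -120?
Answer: 1840/117 ≈ 15.727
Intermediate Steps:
q = -117/4 (q = ¾ + (¼)*(-120) = ¾ - 30 = -117/4 ≈ -29.250)
k = -340/117 (k = 85/(-117/4) = 85*(-4/117) = -340/117 ≈ -2.9060)
29*k + 100 = 29*(-340/117) + 100 = -9860/117 + 100 = 1840/117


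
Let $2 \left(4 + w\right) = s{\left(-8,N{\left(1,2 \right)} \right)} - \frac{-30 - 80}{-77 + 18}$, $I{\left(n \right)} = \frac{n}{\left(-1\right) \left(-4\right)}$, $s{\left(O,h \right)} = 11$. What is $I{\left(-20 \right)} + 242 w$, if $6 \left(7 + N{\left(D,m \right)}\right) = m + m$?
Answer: $\frac{7812}{59} \approx 132.41$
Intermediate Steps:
$N{\left(D,m \right)} = -7 + \frac{m}{3}$ ($N{\left(D,m \right)} = -7 + \frac{m + m}{6} = -7 + \frac{2 m}{6} = -7 + \frac{m}{3}$)
$I{\left(n \right)} = \frac{n}{4}$
$w = \frac{67}{118}$ ($w = -4 + \frac{11 - \frac{-30 - 80}{-77 + 18}}{2} = -4 + \frac{11 - - \frac{110}{-59}}{2} = -4 + \frac{11 - \left(-110\right) \left(- \frac{1}{59}\right)}{2} = -4 + \frac{11 - \frac{110}{59}}{2} = -4 + \frac{1}{2} \cdot \frac{539}{59} = -4 + \frac{539}{118} = \frac{67}{118} \approx 0.5678$)
$I{\left(-20 \right)} + 242 w = \frac{1}{4} \left(-20\right) + 242 \cdot \frac{67}{118} = -5 + \frac{8107}{59} = \frac{7812}{59}$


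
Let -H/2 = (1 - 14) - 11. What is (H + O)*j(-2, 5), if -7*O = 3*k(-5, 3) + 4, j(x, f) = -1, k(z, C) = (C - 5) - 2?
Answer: -344/7 ≈ -49.143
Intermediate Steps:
k(z, C) = -7 + C (k(z, C) = (-5 + C) - 2 = -7 + C)
H = 48 (H = -2*((1 - 14) - 11) = -2*(-13 - 11) = -2*(-24) = 48)
O = 8/7 (O = -(3*(-7 + 3) + 4)/7 = -(3*(-4) + 4)/7 = -(-12 + 4)/7 = -⅐*(-8) = 8/7 ≈ 1.1429)
(H + O)*j(-2, 5) = (48 + 8/7)*(-1) = (344/7)*(-1) = -344/7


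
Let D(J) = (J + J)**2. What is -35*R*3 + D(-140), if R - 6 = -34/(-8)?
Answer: 309295/4 ≈ 77324.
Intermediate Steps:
R = 41/4 (R = 6 - 34/(-8) = 6 - 34*(-1/8) = 6 + 17/4 = 41/4 ≈ 10.250)
D(J) = 4*J**2 (D(J) = (2*J)**2 = 4*J**2)
-35*R*3 + D(-140) = -35*41/4*3 + 4*(-140)**2 = -1435/4*3 + 4*19600 = -4305/4 + 78400 = 309295/4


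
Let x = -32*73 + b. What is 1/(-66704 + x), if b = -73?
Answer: -1/69113 ≈ -1.4469e-5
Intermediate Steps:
x = -2409 (x = -32*73 - 73 = -2336 - 73 = -2409)
1/(-66704 + x) = 1/(-66704 - 2409) = 1/(-69113) = -1/69113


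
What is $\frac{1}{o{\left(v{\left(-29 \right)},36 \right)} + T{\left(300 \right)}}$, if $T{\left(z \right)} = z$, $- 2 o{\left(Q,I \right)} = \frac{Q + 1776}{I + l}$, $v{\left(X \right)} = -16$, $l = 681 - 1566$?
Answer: $\frac{849}{255580} \approx 0.0033219$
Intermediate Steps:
$l = -885$ ($l = 681 - 1566 = -885$)
$o{\left(Q,I \right)} = - \frac{1776 + Q}{2 \left(-885 + I\right)}$ ($o{\left(Q,I \right)} = - \frac{\left(Q + 1776\right) \frac{1}{I - 885}}{2} = - \frac{\left(1776 + Q\right) \frac{1}{-885 + I}}{2} = - \frac{\frac{1}{-885 + I} \left(1776 + Q\right)}{2} = - \frac{1776 + Q}{2 \left(-885 + I\right)}$)
$\frac{1}{o{\left(v{\left(-29 \right)},36 \right)} + T{\left(300 \right)}} = \frac{1}{\frac{-1776 - -16}{2 \left(-885 + 36\right)} + 300} = \frac{1}{\frac{-1776 + 16}{2 \left(-849\right)} + 300} = \frac{1}{\frac{1}{2} \left(- \frac{1}{849}\right) \left(-1760\right) + 300} = \frac{1}{\frac{880}{849} + 300} = \frac{1}{\frac{255580}{849}} = \frac{849}{255580}$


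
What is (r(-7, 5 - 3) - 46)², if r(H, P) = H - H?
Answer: 2116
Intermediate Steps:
r(H, P) = 0
(r(-7, 5 - 3) - 46)² = (0 - 46)² = (-46)² = 2116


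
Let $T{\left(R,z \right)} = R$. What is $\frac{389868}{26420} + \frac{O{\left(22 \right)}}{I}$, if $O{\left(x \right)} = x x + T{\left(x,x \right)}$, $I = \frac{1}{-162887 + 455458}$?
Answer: $\frac{977810413697}{6605} \approx 1.4804 \cdot 10^{8}$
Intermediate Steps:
$I = \frac{1}{292571} \approx 3.418 \cdot 10^{-6}$
$O{\left(x \right)} = x + x^{2}$ ($O{\left(x \right)} = x x + x = x^{2} + x = x + x^{2}$)
$\frac{389868}{26420} + \frac{O{\left(22 \right)}}{I} = \frac{389868}{26420} + 22 \left(1 + 22\right) \frac{1}{\frac{1}{292571}} = 389868 \cdot \frac{1}{26420} + 22 \cdot 23 \cdot 292571 = \frac{97467}{6605} + 506 \cdot 292571 = \frac{97467}{6605} + 148040926 = \frac{977810413697}{6605}$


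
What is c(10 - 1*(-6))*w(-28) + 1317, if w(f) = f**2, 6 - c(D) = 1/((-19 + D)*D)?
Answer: 18112/3 ≈ 6037.3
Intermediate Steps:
c(D) = 6 - 1/(D*(-19 + D)) (c(D) = 6 - 1/((-19 + D)*D) = 6 - 1/(D*(-19 + D)))
c(10 - 1*(-6))*w(-28) + 1317 = ((-1 - 114*(10 - 1*(-6)) + 6*(10 - 1*(-6))**2)/((10 - 1*(-6))*(-19 + (10 - 1*(-6)))))*(-28)**2 + 1317 = ((-1 - 114*(10 + 6) + 6*(10 + 6)**2)/((10 + 6)*(-19 + (10 + 6))))*784 + 1317 = ((-1 - 114*16 + 6*16**2)/(16*(-19 + 16)))*784 + 1317 = ((1/16)*(-1 - 1824 + 6*256)/(-3))*784 + 1317 = ((1/16)*(-1/3)*(-1 - 1824 + 1536))*784 + 1317 = ((1/16)*(-1/3)*(-289))*784 + 1317 = (289/48)*784 + 1317 = 14161/3 + 1317 = 18112/3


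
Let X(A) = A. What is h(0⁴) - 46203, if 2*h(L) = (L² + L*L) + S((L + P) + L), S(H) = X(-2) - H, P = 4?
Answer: -46206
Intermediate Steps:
S(H) = -2 - H
h(L) = -3 + L² - L (h(L) = ((L² + L*L) + (-2 - ((L + 4) + L)))/2 = ((L² + L²) + (-2 - ((4 + L) + L)))/2 = (2*L² + (-2 - (4 + 2*L)))/2 = (2*L² + (-2 + (-4 - 2*L)))/2 = (2*L² + (-6 - 2*L))/2 = (-6 - 2*L + 2*L²)/2 = -3 + L² - L)
h(0⁴) - 46203 = (-3 + (0⁴)² - 1*0⁴) - 46203 = (-3 + 0² - 1*0) - 46203 = (-3 + 0 + 0) - 46203 = -3 - 46203 = -46206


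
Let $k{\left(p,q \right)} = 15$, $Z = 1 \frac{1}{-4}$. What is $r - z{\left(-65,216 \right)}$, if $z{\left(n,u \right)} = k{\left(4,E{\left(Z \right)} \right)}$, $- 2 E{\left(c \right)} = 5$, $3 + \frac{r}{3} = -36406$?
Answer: $-109242$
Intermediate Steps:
$r = -109227$ ($r = -9 + 3 \left(-36406\right) = -9 - 109218 = -109227$)
$Z = - \frac{1}{4}$ ($Z = 1 \left(- \frac{1}{4}\right) = - \frac{1}{4} \approx -0.25$)
$E{\left(c \right)} = - \frac{5}{2}$ ($E{\left(c \right)} = \left(- \frac{1}{2}\right) 5 = - \frac{5}{2}$)
$z{\left(n,u \right)} = 15$
$r - z{\left(-65,216 \right)} = -109227 - 15 = -109242$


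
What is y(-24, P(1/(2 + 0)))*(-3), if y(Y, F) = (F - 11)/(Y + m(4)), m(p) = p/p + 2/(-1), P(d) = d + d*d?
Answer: -123/100 ≈ -1.2300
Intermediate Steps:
P(d) = d + d**2
m(p) = -1 (m(p) = 1 + 2*(-1) = 1 - 2 = -1)
y(Y, F) = (-11 + F)/(-1 + Y) (y(Y, F) = (F - 11)/(Y - 1) = (-11 + F)/(-1 + Y))
y(-24, P(1/(2 + 0)))*(-3) = ((-11 + (1 + 1/(2 + 0))/(2 + 0))/(-1 - 24))*(-3) = ((-11 + (1 + 1/2)/2)/(-25))*(-3) = -(-11 + (1 + 1/2)/2)/25*(-3) = -(-11 + (1/2)*(3/2))/25*(-3) = -(-11 + 3/4)/25*(-3) = -1/25*(-41/4)*(-3) = (41/100)*(-3) = -123/100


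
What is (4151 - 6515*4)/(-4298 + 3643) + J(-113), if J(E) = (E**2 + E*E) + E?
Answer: 16675284/655 ≈ 25458.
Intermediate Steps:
J(E) = E + 2*E**2 (J(E) = (E**2 + E**2) + E = 2*E**2 + E = E + 2*E**2)
(4151 - 6515*4)/(-4298 + 3643) + J(-113) = (4151 - 6515*4)/(-4298 + 3643) - 113*(1 + 2*(-113)) = (4151 - 26060)/(-655) - 113*(1 - 226) = -21909*(-1/655) - 113*(-225) = 21909/655 + 25425 = 16675284/655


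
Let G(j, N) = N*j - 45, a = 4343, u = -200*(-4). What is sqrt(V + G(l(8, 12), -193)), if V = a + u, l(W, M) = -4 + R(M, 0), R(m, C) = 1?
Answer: sqrt(5677) ≈ 75.346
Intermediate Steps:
u = 800
l(W, M) = -3 (l(W, M) = -4 + 1 = -3)
G(j, N) = -45 + N*j
V = 5143 (V = 4343 + 800 = 5143)
sqrt(V + G(l(8, 12), -193)) = sqrt(5143 + (-45 - 193*(-3))) = sqrt(5143 + (-45 + 579)) = sqrt(5143 + 534) = sqrt(5677)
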